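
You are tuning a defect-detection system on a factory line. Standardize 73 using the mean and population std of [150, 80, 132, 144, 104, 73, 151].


μ = 119.1429, σ = 30.8009
z = (73 - 119.1429)/30.8009 = -1.4981

-1.4981


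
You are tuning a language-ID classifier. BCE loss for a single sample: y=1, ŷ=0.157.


BCE = -[y·ln(p) + (1-y)·ln(1-p)]
= -1·ln(0.157) - 0
= -ln(0.157) = 1.8515

1.8515


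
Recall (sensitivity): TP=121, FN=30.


Recall = TP/(TP+FN)
= 121/(121+30)
= 121/151 = 80.13%

80.13%


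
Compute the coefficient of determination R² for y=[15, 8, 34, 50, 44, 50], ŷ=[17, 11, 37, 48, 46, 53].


ȳ = 33.5
SS_res = Σ(y-ŷ)² = 39
SS_tot = Σ(y-ȳ)² = 1647.5
R² = 1 - SS_res/SS_tot = 1 - 0.0237 = 0.9763

0.9763


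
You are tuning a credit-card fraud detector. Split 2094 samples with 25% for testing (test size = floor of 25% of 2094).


Test = ⌊2094·25/100⌋ = 523
Train = 2094 - 523 = 1571

Train: 1571, Test: 523


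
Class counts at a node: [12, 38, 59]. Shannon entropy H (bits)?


Probabilities: [12/109, 38/109, 59/109] ≈ [0.1101, 0.3486, 0.5413]
H = -((12/109)·log₂(12/109) + (38/109)·log₂(38/109) + (59/109)·log₂(59/109))
  = 1.3598 bits

1.3598 bits


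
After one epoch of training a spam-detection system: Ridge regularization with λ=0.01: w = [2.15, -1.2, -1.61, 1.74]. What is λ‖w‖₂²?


‖w‖₂² = (2.15)² + (-1.2)² + (-1.61)² + (1.74)²
     = 4.6225 + 1.44 + 2.5921 + 3.0276
     = 11.6822
λ·‖w‖₂² = 0.01·11.6822 = 0.116822

0.116822


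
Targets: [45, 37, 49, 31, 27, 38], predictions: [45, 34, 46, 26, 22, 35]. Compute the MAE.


Absolute errors: |45-45|=0, |37-34|=3, |49-46|=3, |31-26|=5, |27-22|=5, |38-35|=3
Sum = 19
MAE = 19/6 = 19/6

19/6


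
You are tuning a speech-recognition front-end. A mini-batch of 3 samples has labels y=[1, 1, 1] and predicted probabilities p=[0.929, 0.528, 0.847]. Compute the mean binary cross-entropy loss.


L[0] = -ln(0.929) = 0.0736
L[1] = -ln(0.528) = 0.6387
L[2] = -ln(0.847) = 0.1661
mean = (0.0736 + 0.6387 + 0.1661)/3 = 0.2928

0.2928


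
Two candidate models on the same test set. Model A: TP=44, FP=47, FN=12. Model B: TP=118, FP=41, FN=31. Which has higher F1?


Model A: P=44/91=0.4835, R=44/56=0.7857, F1=2PR/(P+R)=2TP/(2TP+FP+FN)=88/147=0.5986
Model B: P=118/159=0.7421, R=118/149=0.7919, F1=2PR/(P+R)=2TP/(2TP+FP+FN)=236/308=0.7662
0.5986 < 0.7662 → Model B

Model B


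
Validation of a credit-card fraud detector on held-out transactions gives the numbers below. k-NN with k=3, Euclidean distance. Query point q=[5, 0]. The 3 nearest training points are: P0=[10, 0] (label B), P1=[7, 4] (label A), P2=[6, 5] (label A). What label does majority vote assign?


d(q,P0) = 5.0  (label B)
d(q,P1) = 4.4721  (label A)
d(q,P2) = 5.099  (label A)
Votes: A=2, B=1
Majority → A

A


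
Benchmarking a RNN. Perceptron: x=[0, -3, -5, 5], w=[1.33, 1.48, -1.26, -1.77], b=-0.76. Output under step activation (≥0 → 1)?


z = (0)·(1.33) + (-3)·(1.48) + (-5)·(-1.26) + (5)·(-1.77) - 0.76
  = -7.75
step(z) = 0 (z<0)

0


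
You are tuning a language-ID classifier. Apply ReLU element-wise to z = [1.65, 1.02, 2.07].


ReLU(1.65) = max(0, 1.65) = 1.65
ReLU(1.02) = max(0, 1.02) = 1.02
ReLU(2.07) = max(0, 2.07) = 2.07
result = [1.65, 1.02, 2.07]

[1.65, 1.02, 2.07]


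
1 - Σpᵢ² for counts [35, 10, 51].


Probabilities: [35/96, 10/96, 51/96] ≈ [0.3646, 0.1042, 0.5312]
Σpᵢ² = (1225 + 100 + 2601)/96² = 3926/9216
Gini = 1 - Σpᵢ² = 1 - 3926/9216 = 0.574

0.574


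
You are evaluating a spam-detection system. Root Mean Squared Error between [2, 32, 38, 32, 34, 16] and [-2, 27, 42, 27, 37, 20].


MSE = 107/6 = 17.8333
RMSE = √(107/6) = 4.223

4.223


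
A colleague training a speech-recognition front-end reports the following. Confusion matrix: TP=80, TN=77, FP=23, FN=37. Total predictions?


Total = TP + TN + FP + FN
= 80 + 77 + 23 + 37
= 217
(Predicted positive: 103, predicted negative: 114)

217


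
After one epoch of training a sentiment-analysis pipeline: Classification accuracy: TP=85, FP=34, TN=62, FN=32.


Accuracy = (TP+TN)/(TP+TN+FP+FN)
= (85+62)/(213)
= 147/213 = 69.01%

69.01%


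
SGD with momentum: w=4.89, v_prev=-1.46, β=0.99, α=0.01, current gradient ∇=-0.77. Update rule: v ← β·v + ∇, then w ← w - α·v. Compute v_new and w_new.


v_new = 0.99·-1.46 - 0.77 = -1.4454 - 0.77 = -2.2154
w_new = 4.89 - 0.01·-2.2154 = 4.89 + 0.022154 = 4.912154

v_new=-2.2154, w_new=4.912154


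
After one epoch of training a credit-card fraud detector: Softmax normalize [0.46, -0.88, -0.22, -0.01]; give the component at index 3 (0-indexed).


Exponentials: e^0.46=1.5841, e^-0.88=0.4148, e^-0.22=0.8025, e^-0.01=0.99
Sum = 3.7914
Softmax = [0.4178, 0.1094, 0.2117, 0.2611]
p[3] = 0.99/3.7914 = 0.2611

0.2611


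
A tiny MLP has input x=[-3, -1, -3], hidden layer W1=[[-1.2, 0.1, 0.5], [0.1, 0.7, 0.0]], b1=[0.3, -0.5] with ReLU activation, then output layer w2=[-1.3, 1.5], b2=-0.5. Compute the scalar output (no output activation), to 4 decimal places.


z1[0] = (-1.2)·(-3) + (0.1)·(-1) + (0.5)·(-3) + 0.3 = 2.3
z1[1] = (0.1)·(-3) + (0.7)·(-1) + (0.0)·(-3) - 0.5 = -1.5
h = ReLU(z1) = [2.3, 0.0]
output = (-1.3)·(2.3) + (1.5)·(0.0) - 0.5 = -3.49

-3.49


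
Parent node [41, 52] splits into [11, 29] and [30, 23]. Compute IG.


Parent = [41, 52], H_parent = 0.9899
H_left = 0.8485 (n=40), H_right = 0.9874 (n=53)
H_children = (40/93)·0.8485 + (53/93)·0.9874 = 0.9277
IG = 0.9899 - 0.9277 = 0.0622

0.0622


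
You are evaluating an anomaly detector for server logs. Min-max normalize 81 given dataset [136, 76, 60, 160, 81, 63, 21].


min=21, max=160
(81-21)/(160-21) = 60/139 = 0.4317

0.4317


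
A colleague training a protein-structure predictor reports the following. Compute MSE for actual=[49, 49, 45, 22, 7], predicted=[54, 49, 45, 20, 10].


Squared errors: (49-54)²=25, (49-49)²=0, (45-45)²=0, (22-20)²=4, (7-10)²=9
Sum = 38
MSE = 38/5 = 38/5

38/5


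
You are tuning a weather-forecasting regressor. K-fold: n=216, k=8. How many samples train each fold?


Fold size = 216/8 = 27
Training per fold = 216 - 27 = 189

189


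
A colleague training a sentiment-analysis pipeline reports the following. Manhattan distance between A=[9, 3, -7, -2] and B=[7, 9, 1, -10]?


d = |9-7| + |3-9| + |-7-1| + |-2+ 10|
  = 2 + 6 + 8 + 8
  = 24

24


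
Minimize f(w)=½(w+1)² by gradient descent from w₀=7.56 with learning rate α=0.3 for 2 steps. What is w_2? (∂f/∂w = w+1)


step 1: grad = 7.56+1 = 8.56; w = 7.56 - 0.3·(8.56) = 4.992
step 2: grad = 4.992+1 = 5.992; w = 4.992 - 0.3·(5.992) = 3.1944

3.1944


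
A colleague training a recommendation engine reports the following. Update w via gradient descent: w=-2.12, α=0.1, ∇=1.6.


w_new = w - α·∇
= -2.12 - 0.1·1.6
= -2.12 - 0.16
= -2.28

-2.28


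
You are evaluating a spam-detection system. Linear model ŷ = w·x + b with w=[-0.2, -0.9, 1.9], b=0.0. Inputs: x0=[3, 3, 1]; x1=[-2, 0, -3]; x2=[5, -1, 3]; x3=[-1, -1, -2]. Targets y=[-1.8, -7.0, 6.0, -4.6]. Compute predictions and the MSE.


ŷ0 = (-0.2)·(3) + (-0.9)·(3) + (1.9)·(1) + 0.0 = -1.4
ŷ1 = (-0.2)·(-2) + (-0.9)·(0) + (1.9)·(-3) + 0.0 = -5.3
ŷ2 = (-0.2)·(5) + (-0.9)·(-1) + (1.9)·(3) + 0.0 = 5.6
ŷ3 = (-0.2)·(-1) + (-0.9)·(-1) + (1.9)·(-2) + 0.0 = -2.7
errors² = [0.16, 2.89, 0.16, 3.61]
MSE = 6.8200/4 = 1.705

1.705


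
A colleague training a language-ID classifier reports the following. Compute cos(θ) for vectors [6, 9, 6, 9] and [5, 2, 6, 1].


A·B = 6·5 + 9·2 + 6·6 + 9·1 = 93
‖A‖ = √234 = 15.2971, ‖B‖ = √66 = 8.124
cos = 93/(√234·√66) = 93/√15444 = 0.7483

0.7483


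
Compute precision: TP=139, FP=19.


Precision = TP/(TP+FP)
= 139/(139+19)
= 139/158 = 87.97%

87.97%


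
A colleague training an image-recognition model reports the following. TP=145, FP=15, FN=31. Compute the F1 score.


Precision = 145/160 = 0.9062
Recall = 145/176 = 0.8239
F1 = 2·P·R/(P+R) = 2·TP/(2·TP+FP+FN) = 290/(290+15+31) = 290/336 = 0.8631

0.8631


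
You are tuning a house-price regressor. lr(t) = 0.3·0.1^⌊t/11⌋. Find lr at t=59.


n_drops = ⌊59/11⌋ = 5
lr = 0.3·0.1^5 = 0.3·0.00001 = 0.000003

0.000003


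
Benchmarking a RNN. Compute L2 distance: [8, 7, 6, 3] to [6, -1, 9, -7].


d = √((8-6)² + (7+ 1)² + (6-9)² + (3+ 7)²)
  = √(4 + 64 + 9 + 100)
  = √177 = 13.3041

13.3041


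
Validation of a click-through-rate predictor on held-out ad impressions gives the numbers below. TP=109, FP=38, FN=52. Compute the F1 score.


Precision = 109/147 = 0.7415
Recall = 109/161 = 0.677
F1 = 2·P·R/(P+R) = 2·TP/(2·TP+FP+FN) = 218/(218+38+52) = 218/308 = 0.7078

0.7078


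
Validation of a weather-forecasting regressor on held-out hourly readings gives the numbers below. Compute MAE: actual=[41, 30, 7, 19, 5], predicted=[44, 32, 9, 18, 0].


Absolute errors: |41-44|=3, |30-32|=2, |7-9|=2, |19-18|=1, |5-0|=5
Sum = 13
MAE = 13/5 = 13/5

13/5


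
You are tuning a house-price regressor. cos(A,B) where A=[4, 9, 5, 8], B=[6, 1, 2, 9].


A·B = 4·6 + 9·1 + 5·2 + 8·9 = 115
‖A‖ = √186 = 13.6382, ‖B‖ = √122 = 11.0454
cos = 115/(√186·√122) = 115/√22692 = 0.7634

0.7634


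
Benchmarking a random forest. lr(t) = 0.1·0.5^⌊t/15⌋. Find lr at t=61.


n_drops = ⌊61/15⌋ = 4
lr = 0.1·0.5^4 = 0.1·0.0625 = 0.00625

0.00625


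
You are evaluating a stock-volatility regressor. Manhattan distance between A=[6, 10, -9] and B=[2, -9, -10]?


d = |6-2| + |10+ 9| + |-9+ 10|
  = 4 + 19 + 1
  = 24

24


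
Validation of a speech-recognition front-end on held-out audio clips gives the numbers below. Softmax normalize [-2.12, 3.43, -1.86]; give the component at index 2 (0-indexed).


Exponentials: e^-2.12=0.12, e^3.43=30.8766, e^-1.86=0.1557
Sum = 31.1523
Softmax = [0.0039, 0.9911, 0.005]
p[2] = 0.1557/31.1523 = 0.005

0.005


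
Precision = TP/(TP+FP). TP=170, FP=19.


Precision = TP/(TP+FP)
= 170/(170+19)
= 170/189 = 89.95%

89.95%


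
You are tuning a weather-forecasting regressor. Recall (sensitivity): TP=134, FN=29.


Recall = TP/(TP+FN)
= 134/(134+29)
= 134/163 = 82.21%

82.21%


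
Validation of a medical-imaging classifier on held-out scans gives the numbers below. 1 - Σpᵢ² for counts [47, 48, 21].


Probabilities: [47/116, 48/116, 21/116] ≈ [0.4052, 0.4138, 0.181]
Σpᵢ² = (2209 + 2304 + 441)/116² = 4954/13456
Gini = 1 - Σpᵢ² = 1 - 4954/13456 = 0.6318

0.6318


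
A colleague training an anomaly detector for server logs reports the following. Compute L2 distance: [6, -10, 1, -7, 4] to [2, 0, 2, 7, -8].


d = √((6-2)² + (-10-0)² + (1-2)² + (-7-7)² + (4+ 8)²)
  = √(16 + 100 + 1 + 196 + 144)
  = √457 = 21.3776

21.3776


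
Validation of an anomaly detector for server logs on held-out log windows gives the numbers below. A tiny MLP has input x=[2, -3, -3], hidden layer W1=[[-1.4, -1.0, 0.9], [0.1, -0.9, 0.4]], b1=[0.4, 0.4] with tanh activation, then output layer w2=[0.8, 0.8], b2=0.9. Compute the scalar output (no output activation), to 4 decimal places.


z1[0] = (-1.4)·(2) + (-1.0)·(-3) + (0.9)·(-3) + 0.4 = -2.1
z1[1] = (0.1)·(2) + (-0.9)·(-3) + (0.4)·(-3) + 0.4 = 2.1
h = tanh(z1) = [-0.9705, 0.9705]
output = (0.8)·(-0.9705) + (0.8)·(0.9705) + 0.9 = 0.9

0.9


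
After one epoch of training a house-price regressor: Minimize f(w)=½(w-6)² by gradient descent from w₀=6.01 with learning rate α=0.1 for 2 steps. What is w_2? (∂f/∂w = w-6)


step 1: grad = 6.01-6 = 0.01; w = 6.01 - 0.1·(0.01) = 6.009
step 2: grad = 6.009-6 = 0.009; w = 6.009 - 0.1·(0.009) = 6.0081

6.0081


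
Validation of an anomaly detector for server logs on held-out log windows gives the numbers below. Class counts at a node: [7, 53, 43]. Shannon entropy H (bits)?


Probabilities: [7/103, 53/103, 43/103] ≈ [0.068, 0.5146, 0.4175]
H = -((7/103)·log₂(7/103) + (53/103)·log₂(53/103) + (43/103)·log₂(43/103))
  = 1.283 bits

1.283 bits


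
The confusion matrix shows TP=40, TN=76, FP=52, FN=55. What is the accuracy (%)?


Accuracy = (TP+TN)/(TP+TN+FP+FN)
= (40+76)/(223)
= 116/223 = 52.02%

52.02%


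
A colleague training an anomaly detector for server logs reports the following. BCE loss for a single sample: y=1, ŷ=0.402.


BCE = -[y·ln(p) + (1-y)·ln(1-p)]
= -1·ln(0.402) - 0
= -ln(0.402) = 0.9113

0.9113


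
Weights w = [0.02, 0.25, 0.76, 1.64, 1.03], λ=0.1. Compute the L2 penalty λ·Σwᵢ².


‖w‖₂² = (0.02)² + (0.25)² + (0.76)² + (1.64)² + (1.03)²
     = 0.0004 + 0.0625 + 0.5776 + 2.6896 + 1.0609
     = 4.391
λ·‖w‖₂² = 0.1·4.391 = 0.4391

0.4391


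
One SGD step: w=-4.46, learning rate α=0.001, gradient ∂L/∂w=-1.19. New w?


w_new = w - α·∇
= -4.46 - 0.001·-1.19
= -4.46 + 0.00119
= -4.45881

-4.45881


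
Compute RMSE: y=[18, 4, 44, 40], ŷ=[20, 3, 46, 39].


MSE = 10/4 = 2.5
RMSE = √(10/4) = 1.5811

1.5811


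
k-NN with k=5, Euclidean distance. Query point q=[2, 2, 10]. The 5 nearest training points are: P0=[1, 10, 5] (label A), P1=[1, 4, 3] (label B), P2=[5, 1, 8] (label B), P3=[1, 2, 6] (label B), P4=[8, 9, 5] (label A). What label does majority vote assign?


d(q,P0) = 9.4868  (label A)
d(q,P1) = 7.3485  (label B)
d(q,P2) = 3.7417  (label B)
d(q,P3) = 4.1231  (label B)
d(q,P4) = 10.4881  (label A)
Votes: A=2, B=3
Majority → B

B


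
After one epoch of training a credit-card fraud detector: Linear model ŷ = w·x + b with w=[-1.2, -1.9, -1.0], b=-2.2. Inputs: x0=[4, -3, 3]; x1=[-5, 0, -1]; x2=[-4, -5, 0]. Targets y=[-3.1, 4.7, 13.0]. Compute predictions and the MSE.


ŷ0 = (-1.2)·(4) + (-1.9)·(-3) + (-1.0)·(3) - 2.2 = -4.3
ŷ1 = (-1.2)·(-5) + (-1.9)·(0) + (-1.0)·(-1) - 2.2 = 4.8
ŷ2 = (-1.2)·(-4) + (-1.9)·(-5) + (-1.0)·(0) - 2.2 = 12.1
errors² = [1.44, 0.01, 0.81]
MSE = 2.2600/3 = 0.7533

0.7533


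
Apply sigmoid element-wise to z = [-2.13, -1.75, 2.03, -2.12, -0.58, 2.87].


σ(-2.13) = 1/(1+e^2.13) = 0.1062
σ(-1.75) = 1/(1+e^1.75) = 0.148
σ(2.03) = 1/(1+e^-2.03) = 0.8839
σ(-2.12) = 1/(1+e^2.12) = 0.1072
σ(-0.58) = 1/(1+e^0.58) = 0.3589
σ(2.87) = 1/(1+e^-2.87) = 0.9463
result = [0.1062, 0.148, 0.8839, 0.1072, 0.3589, 0.9463]

[0.1062, 0.148, 0.8839, 0.1072, 0.3589, 0.9463]


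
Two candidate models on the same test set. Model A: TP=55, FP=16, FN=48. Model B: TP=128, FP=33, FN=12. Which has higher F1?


Model A: P=55/71=0.7746, R=55/103=0.534, F1=2PR/(P+R)=2TP/(2TP+FP+FN)=110/174=0.6322
Model B: P=128/161=0.795, R=128/140=0.9143, F1=2PR/(P+R)=2TP/(2TP+FP+FN)=256/301=0.8505
0.6322 < 0.8505 → Model B

Model B


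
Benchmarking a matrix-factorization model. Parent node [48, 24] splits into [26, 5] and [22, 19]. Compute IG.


Parent = [48, 24], H_parent = 0.9183
H_left = 0.6374 (n=31), H_right = 0.9961 (n=41)
H_children = (31/72)·0.6374 + (41/72)·0.9961 = 0.8417
IG = 0.9183 - 0.8417 = 0.0766

0.0766


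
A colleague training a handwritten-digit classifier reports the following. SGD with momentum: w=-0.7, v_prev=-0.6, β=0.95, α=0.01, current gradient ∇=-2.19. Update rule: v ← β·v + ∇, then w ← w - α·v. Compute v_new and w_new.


v_new = 0.95·-0.6 - 2.19 = -0.57 - 2.19 = -2.76
w_new = -0.7 - 0.01·-2.76 = -0.7 + 0.0276 = -0.6724

v_new=-2.76, w_new=-0.6724


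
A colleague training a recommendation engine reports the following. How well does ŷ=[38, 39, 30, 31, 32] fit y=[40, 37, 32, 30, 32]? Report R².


ȳ = 34.2
SS_res = Σ(y-ŷ)² = 13
SS_tot = Σ(y-ȳ)² = 68.8
R² = 1 - SS_res/SS_tot = 1 - 0.189 = 0.811

0.811


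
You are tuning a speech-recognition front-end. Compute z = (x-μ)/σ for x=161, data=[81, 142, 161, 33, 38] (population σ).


μ = 91, σ = 52.4862
z = (161 - 91)/52.4862 = 1.3337

1.3337


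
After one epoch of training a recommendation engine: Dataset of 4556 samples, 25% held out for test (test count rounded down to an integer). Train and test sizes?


Test = ⌊4556·25/100⌋ = 1139
Train = 4556 - 1139 = 3417

Train: 3417, Test: 1139


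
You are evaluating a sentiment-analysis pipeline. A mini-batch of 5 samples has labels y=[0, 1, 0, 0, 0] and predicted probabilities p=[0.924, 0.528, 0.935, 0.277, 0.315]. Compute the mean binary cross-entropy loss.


L[0] = -ln(1-0.924) = -ln(0.076) = 2.577
L[1] = -ln(0.528) = 0.6387
L[2] = -ln(1-0.935) = -ln(0.065) = 2.7334
L[3] = -ln(1-0.277) = -ln(0.723) = 0.3243
L[4] = -ln(1-0.315) = -ln(0.685) = 0.3783
mean = (2.577 + 0.6387 + 2.7334 + 0.3243 + 0.3783)/5 = 1.3303

1.3303


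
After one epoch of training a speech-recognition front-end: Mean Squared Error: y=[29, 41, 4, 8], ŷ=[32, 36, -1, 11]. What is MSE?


Squared errors: (29-32)²=9, (41-36)²=25, (4+ 1)²=25, (8-11)²=9
Sum = 68
MSE = 68/4 = 17

17


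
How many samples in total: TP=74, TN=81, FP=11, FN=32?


Total = TP + TN + FP + FN
= 74 + 81 + 11 + 32
= 198
(Predicted positive: 85, predicted negative: 113)

198


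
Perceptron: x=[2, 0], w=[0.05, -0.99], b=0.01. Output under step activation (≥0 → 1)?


z = (2)·(0.05) + (0)·(-0.99) + 0.01
  = 0.11
step(z) = 1 (z≥0)

1


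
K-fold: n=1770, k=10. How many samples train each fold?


Fold size = 1770/10 = 177
Training per fold = 1770 - 177 = 1593

1593


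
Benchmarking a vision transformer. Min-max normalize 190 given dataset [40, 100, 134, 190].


min=40, max=190
(190-40)/(190-40) = 150/150 = 1.0

1.0


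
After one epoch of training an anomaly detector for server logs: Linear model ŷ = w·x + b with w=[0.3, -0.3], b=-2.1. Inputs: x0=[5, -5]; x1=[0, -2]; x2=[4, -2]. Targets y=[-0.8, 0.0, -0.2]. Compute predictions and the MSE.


ŷ0 = (0.3)·(5) + (-0.3)·(-5) - 2.1 = 0.9
ŷ1 = (0.3)·(0) + (-0.3)·(-2) - 2.1 = -1.5
ŷ2 = (0.3)·(4) + (-0.3)·(-2) - 2.1 = -0.3
errors² = [2.89, 2.25, 0.01]
MSE = 5.1500/3 = 1.7167

1.7167


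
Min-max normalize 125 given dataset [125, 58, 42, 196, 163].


min=42, max=196
(125-42)/(196-42) = 83/154 = 0.539

0.539


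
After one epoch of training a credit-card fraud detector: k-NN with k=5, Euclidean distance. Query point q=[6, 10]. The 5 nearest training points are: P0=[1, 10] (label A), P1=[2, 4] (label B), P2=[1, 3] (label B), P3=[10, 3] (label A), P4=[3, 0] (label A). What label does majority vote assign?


d(q,P0) = 5.0  (label A)
d(q,P1) = 7.2111  (label B)
d(q,P2) = 8.6023  (label B)
d(q,P3) = 8.0623  (label A)
d(q,P4) = 10.4403  (label A)
Votes: A=3, B=2
Majority → A

A


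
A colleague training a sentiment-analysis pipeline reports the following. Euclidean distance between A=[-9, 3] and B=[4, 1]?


d = √((-9-4)² + (3-1)²)
  = √(169 + 4)
  = √173 = 13.1529

13.1529


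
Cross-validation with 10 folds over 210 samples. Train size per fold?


Fold size = 210/10 = 21
Training per fold = 210 - 21 = 189

189


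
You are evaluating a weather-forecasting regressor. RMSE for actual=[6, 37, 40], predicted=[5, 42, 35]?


MSE = 51/3 = 17
RMSE = √(51/3) = 4.1231

4.1231


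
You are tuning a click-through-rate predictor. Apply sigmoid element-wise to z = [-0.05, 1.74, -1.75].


σ(-0.05) = 1/(1+e^0.05) = 0.4875
σ(1.74) = 1/(1+e^-1.74) = 0.8507
σ(-1.75) = 1/(1+e^1.75) = 0.148
result = [0.4875, 0.8507, 0.148]

[0.4875, 0.8507, 0.148]


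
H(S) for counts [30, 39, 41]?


Probabilities: [30/110, 39/110, 41/110] ≈ [0.2727, 0.3545, 0.3727]
H = -((30/110)·log₂(30/110) + (39/110)·log₂(39/110) + (41/110)·log₂(41/110))
  = 1.5723 bits

1.5723 bits


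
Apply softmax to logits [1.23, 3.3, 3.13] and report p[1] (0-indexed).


Exponentials: e^1.23=3.4212, e^3.3=27.1126, e^3.13=22.874
Sum = 53.4078
Softmax = [0.0641, 0.5077, 0.4283]
p[1] = 27.1126/53.4078 = 0.5077

0.5077


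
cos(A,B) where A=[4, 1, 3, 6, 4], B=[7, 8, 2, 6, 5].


A·B = 4·7 + 1·8 + 3·2 + 6·6 + 4·5 = 98
‖A‖ = √78 = 8.8318, ‖B‖ = √178 = 13.3417
cos = 98/(√78·√178) = 98/√13884 = 0.8317

0.8317


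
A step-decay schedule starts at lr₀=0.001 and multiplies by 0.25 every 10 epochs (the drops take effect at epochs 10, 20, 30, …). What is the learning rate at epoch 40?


n_drops = ⌊40/10⌋ = 4
lr = 0.001·0.25^4 = 0.001·0.00390625 = 0.00000390625

0.00000390625


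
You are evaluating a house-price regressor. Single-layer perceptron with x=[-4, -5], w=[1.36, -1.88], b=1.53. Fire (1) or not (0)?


z = (-4)·(1.36) + (-5)·(-1.88) + 1.53
  = 5.49
step(z) = 1 (z≥0)

1


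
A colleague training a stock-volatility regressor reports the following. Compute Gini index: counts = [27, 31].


Probabilities: [27/58, 31/58] ≈ [0.4655, 0.5345]
Σpᵢ² = (729 + 961)/58² = 1690/3364
Gini = 1 - Σpᵢ² = 1 - 1690/3364 = 0.4976

0.4976


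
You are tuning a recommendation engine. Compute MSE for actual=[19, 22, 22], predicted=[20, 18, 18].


Squared errors: (19-20)²=1, (22-18)²=16, (22-18)²=16
Sum = 33
MSE = 33/3 = 11

11


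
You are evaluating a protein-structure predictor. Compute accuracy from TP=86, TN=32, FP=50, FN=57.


Accuracy = (TP+TN)/(TP+TN+FP+FN)
= (86+32)/(225)
= 118/225 = 52.44%

52.44%


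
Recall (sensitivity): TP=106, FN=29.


Recall = TP/(TP+FN)
= 106/(106+29)
= 106/135 = 78.52%

78.52%


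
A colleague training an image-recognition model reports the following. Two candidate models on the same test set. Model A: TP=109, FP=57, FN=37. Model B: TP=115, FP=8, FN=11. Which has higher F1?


Model A: P=109/166=0.6566, R=109/146=0.7466, F1=2PR/(P+R)=2TP/(2TP+FP+FN)=218/312=0.6987
Model B: P=115/123=0.935, R=115/126=0.9127, F1=2PR/(P+R)=2TP/(2TP+FP+FN)=230/249=0.9237
0.6987 < 0.9237 → Model B

Model B


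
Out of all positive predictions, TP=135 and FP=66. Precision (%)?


Precision = TP/(TP+FP)
= 135/(135+66)
= 135/201 = 67.16%

67.16%


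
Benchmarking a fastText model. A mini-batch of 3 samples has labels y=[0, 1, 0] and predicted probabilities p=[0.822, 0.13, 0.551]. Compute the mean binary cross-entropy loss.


L[0] = -ln(1-0.822) = -ln(0.178) = 1.726
L[1] = -ln(0.13) = 2.0402
L[2] = -ln(1-0.551) = -ln(0.449) = 0.8007
mean = (1.726 + 2.0402 + 0.8007)/3 = 1.5223

1.5223


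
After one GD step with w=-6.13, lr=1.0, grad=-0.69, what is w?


w_new = w - α·∇
= -6.13 - 1.0·-0.69
= -6.13 + 0.69
= -5.44

-5.44


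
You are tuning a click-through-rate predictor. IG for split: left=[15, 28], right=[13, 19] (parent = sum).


Parent = [28, 47], H_parent = 0.9532
H_left = 0.933 (n=43), H_right = 0.9745 (n=32)
H_children = (43/75)·0.933 + (32/75)·0.9745 = 0.9507
IG = 0.9532 - 0.9507 = 0.0025

0.0025


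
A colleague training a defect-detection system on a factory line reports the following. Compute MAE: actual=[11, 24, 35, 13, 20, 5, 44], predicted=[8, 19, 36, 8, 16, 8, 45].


Absolute errors: |11-8|=3, |24-19|=5, |35-36|=1, |13-8|=5, |20-16|=4, |5-8|=3, |44-45|=1
Sum = 22
MAE = 22/7 = 22/7

22/7


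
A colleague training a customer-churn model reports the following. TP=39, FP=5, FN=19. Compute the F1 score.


Precision = 39/44 = 0.8864
Recall = 39/58 = 0.6724
F1 = 2·P·R/(P+R) = 2·TP/(2·TP+FP+FN) = 78/(78+5+19) = 78/102 = 0.7647

0.7647


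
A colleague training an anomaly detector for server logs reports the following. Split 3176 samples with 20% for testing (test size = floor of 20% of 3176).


Test = ⌊3176·20/100⌋ = 635
Train = 3176 - 635 = 2541

Train: 2541, Test: 635


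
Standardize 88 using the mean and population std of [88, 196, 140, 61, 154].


μ = 127.8, σ = 48.0267
z = (88 - 127.8)/48.0267 = -0.8287

-0.8287


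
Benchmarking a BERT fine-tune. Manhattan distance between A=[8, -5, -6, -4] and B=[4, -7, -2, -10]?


d = |8-4| + |-5+ 7| + |-6+ 2| + |-4+ 10|
  = 4 + 2 + 4 + 6
  = 16

16


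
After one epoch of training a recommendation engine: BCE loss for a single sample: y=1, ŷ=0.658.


BCE = -[y·ln(p) + (1-y)·ln(1-p)]
= -1·ln(0.658) - 0
= -ln(0.658) = 0.4186

0.4186


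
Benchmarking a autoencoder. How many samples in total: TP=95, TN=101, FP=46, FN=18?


Total = TP + TN + FP + FN
= 95 + 101 + 46 + 18
= 260
(Predicted positive: 141, predicted negative: 119)

260


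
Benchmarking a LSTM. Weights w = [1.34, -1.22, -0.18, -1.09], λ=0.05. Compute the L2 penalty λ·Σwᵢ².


‖w‖₂² = (1.34)² + (-1.22)² + (-0.18)² + (-1.09)²
     = 1.7956 + 1.4884 + 0.0324 + 1.1881
     = 4.5045
λ·‖w‖₂² = 0.05·4.5045 = 0.225225

0.225225


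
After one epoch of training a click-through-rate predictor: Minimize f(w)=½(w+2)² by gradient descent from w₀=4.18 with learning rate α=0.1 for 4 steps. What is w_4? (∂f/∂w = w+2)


step 1: grad = 4.18+2 = 6.18; w = 4.18 - 0.1·(6.18) = 3.562
step 2: grad = 3.562+2 = 5.562; w = 3.562 - 0.1·(5.562) = 3.0058
step 3: grad = 3.0058+2 = 5.0058; w = 3.0058 - 0.1·(5.0058) = 2.50522
step 4: grad = 2.50522+2 = 4.50522; w = 2.50522 - 0.1·(4.50522) = 2.054698

2.054698


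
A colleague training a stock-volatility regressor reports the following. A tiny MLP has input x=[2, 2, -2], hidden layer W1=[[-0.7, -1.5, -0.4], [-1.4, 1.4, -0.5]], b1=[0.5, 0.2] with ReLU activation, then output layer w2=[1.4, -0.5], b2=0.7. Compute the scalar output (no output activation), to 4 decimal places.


z1[0] = (-0.7)·(2) + (-1.5)·(2) + (-0.4)·(-2) + 0.5 = -3.1
z1[1] = (-1.4)·(2) + (1.4)·(2) + (-0.5)·(-2) + 0.2 = 1.2
h = ReLU(z1) = [0.0, 1.2]
output = (1.4)·(0.0) + (-0.5)·(1.2) + 0.7 = 0.1

0.1


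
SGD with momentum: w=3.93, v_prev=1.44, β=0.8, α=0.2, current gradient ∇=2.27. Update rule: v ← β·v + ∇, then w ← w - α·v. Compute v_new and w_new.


v_new = 0.8·1.44 + 2.27 = 1.152 + 2.27 = 3.422
w_new = 3.93 - 0.2·3.422 = 3.93 - 0.6844 = 3.2456

v_new=3.422, w_new=3.2456


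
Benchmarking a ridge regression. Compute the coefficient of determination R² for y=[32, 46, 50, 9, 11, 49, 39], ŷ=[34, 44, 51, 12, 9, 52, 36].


ȳ = 33.7143
SS_res = Σ(y-ŷ)² = 40
SS_tot = Σ(y-ȳ)² = 1807.43
R² = 1 - SS_res/SS_tot = 1 - 0.0221 = 0.9779

0.9779


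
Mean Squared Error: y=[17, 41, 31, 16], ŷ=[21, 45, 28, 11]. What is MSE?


Squared errors: (17-21)²=16, (41-45)²=16, (31-28)²=9, (16-11)²=25
Sum = 66
MSE = 66/4 = 33/2

33/2


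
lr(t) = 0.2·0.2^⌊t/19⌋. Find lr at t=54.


n_drops = ⌊54/19⌋ = 2
lr = 0.2·0.2^2 = 0.2·0.04 = 0.008

0.008


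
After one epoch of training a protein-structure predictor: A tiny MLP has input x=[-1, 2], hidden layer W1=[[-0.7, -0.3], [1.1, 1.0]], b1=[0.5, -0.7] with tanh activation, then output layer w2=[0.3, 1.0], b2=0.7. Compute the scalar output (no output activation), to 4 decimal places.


z1[0] = (-0.7)·(-1) + (-0.3)·(2) + 0.5 = 0.6
z1[1] = (1.1)·(-1) + (1.0)·(2) - 0.7 = 0.2
h = tanh(z1) = [0.537, 0.1974]
output = (0.3)·(0.537) + (1.0)·(0.1974) + 0.7 = 1.0585

1.0585


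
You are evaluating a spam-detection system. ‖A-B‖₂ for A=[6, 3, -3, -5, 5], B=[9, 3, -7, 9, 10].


d = √((6-9)² + (3-3)² + (-3+ 7)² + (-5-9)² + (5-10)²)
  = √(9 + 0 + 16 + 196 + 25)
  = √246 = 15.6844

15.6844


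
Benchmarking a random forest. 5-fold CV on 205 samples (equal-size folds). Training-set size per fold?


Fold size = 205/5 = 41
Training per fold = 205 - 41 = 164

164


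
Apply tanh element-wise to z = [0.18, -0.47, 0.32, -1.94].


tanh(0.18) = 0.1781
tanh(-0.47) = -0.4382
tanh(0.32) = 0.3095
tanh(-1.94) = -0.9595
result = [0.1781, -0.4382, 0.3095, -0.9595]

[0.1781, -0.4382, 0.3095, -0.9595]


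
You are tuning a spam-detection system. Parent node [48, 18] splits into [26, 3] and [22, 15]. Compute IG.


Parent = [48, 18], H_parent = 0.8454
H_left = 0.4798 (n=29), H_right = 0.974 (n=37)
H_children = (29/66)·0.4798 + (37/66)·0.974 = 0.7569
IG = 0.8454 - 0.7569 = 0.0885

0.0885


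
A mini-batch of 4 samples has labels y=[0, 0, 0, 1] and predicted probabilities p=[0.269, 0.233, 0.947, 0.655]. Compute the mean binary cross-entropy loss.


L[0] = -ln(1-0.269) = -ln(0.731) = 0.3133
L[1] = -ln(1-0.233) = -ln(0.767) = 0.2653
L[2] = -ln(1-0.947) = -ln(0.053) = 2.9375
L[3] = -ln(0.655) = 0.4231
mean = (0.3133 + 0.2653 + 2.9375 + 0.4231)/4 = 0.9848

0.9848


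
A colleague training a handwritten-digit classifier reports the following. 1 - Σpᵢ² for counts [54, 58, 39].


Probabilities: [54/151, 58/151, 39/151] ≈ [0.3576, 0.3841, 0.2583]
Σpᵢ² = (2916 + 3364 + 1521)/151² = 7801/22801
Gini = 1 - Σpᵢ² = 1 - 7801/22801 = 0.6579

0.6579


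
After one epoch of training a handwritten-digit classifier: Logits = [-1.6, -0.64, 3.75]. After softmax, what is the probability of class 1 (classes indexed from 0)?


Exponentials: e^-1.6=0.2019, e^-0.64=0.5273, e^3.75=42.5211
Sum = 43.2503
Softmax = [0.0047, 0.0122, 0.9831]
p[1] = 0.5273/43.2503 = 0.0122

0.0122


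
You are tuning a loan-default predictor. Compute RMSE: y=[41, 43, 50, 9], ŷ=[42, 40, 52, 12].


MSE = 23/4 = 5.75
RMSE = √(23/4) = 2.3979

2.3979


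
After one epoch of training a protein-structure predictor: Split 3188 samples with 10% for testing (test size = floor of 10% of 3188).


Test = ⌊3188·10/100⌋ = 318
Train = 3188 - 318 = 2870

Train: 2870, Test: 318


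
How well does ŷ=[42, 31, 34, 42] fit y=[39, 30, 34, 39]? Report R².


ȳ = 35.5
SS_res = Σ(y-ŷ)² = 19
SS_tot = Σ(y-ȳ)² = 57
R² = 1 - SS_res/SS_tot = 1 - 0.3333 = 0.6667

0.6667


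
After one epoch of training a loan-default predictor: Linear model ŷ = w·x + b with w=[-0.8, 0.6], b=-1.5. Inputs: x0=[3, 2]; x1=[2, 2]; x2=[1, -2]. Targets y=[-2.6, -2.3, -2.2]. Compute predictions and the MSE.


ŷ0 = (-0.8)·(3) + (0.6)·(2) - 1.5 = -2.7
ŷ1 = (-0.8)·(2) + (0.6)·(2) - 1.5 = -1.9
ŷ2 = (-0.8)·(1) + (0.6)·(-2) - 1.5 = -3.5
errors² = [0.01, 0.16, 1.69]
MSE = 1.8600/3 = 0.62

0.62


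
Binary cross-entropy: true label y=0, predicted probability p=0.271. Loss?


BCE = -[y·ln(p) + (1-y)·ln(1-p)]
= -0 - 1·ln(1-0.271)
= -ln(0.729) = 0.3161

0.3161


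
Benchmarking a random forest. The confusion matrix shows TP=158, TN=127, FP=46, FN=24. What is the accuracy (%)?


Accuracy = (TP+TN)/(TP+TN+FP+FN)
= (158+127)/(355)
= 285/355 = 80.28%

80.28%


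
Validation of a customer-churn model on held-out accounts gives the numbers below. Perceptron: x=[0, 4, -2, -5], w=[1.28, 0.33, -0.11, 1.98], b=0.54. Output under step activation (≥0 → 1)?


z = (0)·(1.28) + (4)·(0.33) + (-2)·(-0.11) + (-5)·(1.98) + 0.54
  = -7.82
step(z) = 0 (z<0)

0


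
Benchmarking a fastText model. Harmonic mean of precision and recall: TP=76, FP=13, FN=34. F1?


Precision = 76/89 = 0.8539
Recall = 76/110 = 0.6909
F1 = 2·P·R/(P+R) = 2·TP/(2·TP+FP+FN) = 152/(152+13+34) = 152/199 = 0.7638

0.7638


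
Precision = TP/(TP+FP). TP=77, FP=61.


Precision = TP/(TP+FP)
= 77/(77+61)
= 77/138 = 55.8%

55.8%


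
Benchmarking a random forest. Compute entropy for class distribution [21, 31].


Probabilities: [21/52, 31/52] ≈ [0.4038, 0.5962]
H = -((21/52)·log₂(21/52) + (31/52)·log₂(31/52))
  = 0.9732 bits

0.9732 bits


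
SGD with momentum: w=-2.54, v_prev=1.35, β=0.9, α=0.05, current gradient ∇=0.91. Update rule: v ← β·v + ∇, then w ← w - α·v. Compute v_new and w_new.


v_new = 0.9·1.35 + 0.91 = 1.215 + 0.91 = 2.125
w_new = -2.54 - 0.05·2.125 = -2.54 - 0.10625 = -2.64625

v_new=2.125, w_new=-2.64625


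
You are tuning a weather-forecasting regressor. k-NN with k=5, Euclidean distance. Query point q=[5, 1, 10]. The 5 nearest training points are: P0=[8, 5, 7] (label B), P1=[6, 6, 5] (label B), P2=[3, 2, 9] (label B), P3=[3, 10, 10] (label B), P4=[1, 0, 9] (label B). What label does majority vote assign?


d(q,P0) = 5.831  (label B)
d(q,P1) = 7.1414  (label B)
d(q,P2) = 2.4495  (label B)
d(q,P3) = 9.2195  (label B)
d(q,P4) = 4.2426  (label B)
Votes: A=0, B=5
Majority → B

B


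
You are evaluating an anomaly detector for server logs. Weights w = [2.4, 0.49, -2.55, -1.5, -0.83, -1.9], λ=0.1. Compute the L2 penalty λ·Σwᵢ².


‖w‖₂² = (2.4)² + (0.49)² + (-2.55)² + (-1.5)² + (-0.83)² + (-1.9)²
     = 5.76 + 0.2401 + 6.5025 + 2.25 + 0.6889 + 3.61
     = 19.0515
λ·‖w‖₂² = 0.1·19.0515 = 1.90515

1.90515


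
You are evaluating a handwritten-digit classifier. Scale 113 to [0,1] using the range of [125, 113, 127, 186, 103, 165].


min=103, max=186
(113-103)/(186-103) = 10/83 = 0.1205

0.1205


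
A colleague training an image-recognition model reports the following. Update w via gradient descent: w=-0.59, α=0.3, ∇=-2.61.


w_new = w - α·∇
= -0.59 - 0.3·-2.61
= -0.59 + 0.783
= 0.193

0.193


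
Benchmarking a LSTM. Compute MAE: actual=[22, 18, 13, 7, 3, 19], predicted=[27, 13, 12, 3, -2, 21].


Absolute errors: |22-27|=5, |18-13|=5, |13-12|=1, |7-3|=4, |3+ 2|=5, |19-21|=2
Sum = 22
MAE = 22/6 = 11/3

11/3


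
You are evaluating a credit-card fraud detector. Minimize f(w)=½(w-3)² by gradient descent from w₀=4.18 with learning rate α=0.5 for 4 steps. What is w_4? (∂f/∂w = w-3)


step 1: grad = 4.18-3 = 1.18; w = 4.18 - 0.5·(1.18) = 3.59
step 2: grad = 3.59-3 = 0.59; w = 3.59 - 0.5·(0.59) = 3.295
step 3: grad = 3.295-3 = 0.295; w = 3.295 - 0.5·(0.295) = 3.1475
step 4: grad = 3.1475-3 = 0.1475; w = 3.1475 - 0.5·(0.1475) = 3.07375

3.07375


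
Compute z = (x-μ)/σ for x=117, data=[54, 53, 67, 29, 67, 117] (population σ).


μ = 64.5, σ = 26.6818
z = (117 - 64.5)/26.6818 = 1.9676

1.9676


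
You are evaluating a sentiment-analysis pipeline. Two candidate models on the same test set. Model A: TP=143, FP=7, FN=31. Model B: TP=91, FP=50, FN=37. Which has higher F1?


Model A: P=143/150=0.9533, R=143/174=0.8218, F1=2PR/(P+R)=2TP/(2TP+FP+FN)=286/324=0.8827
Model B: P=91/141=0.6454, R=91/128=0.7109, F1=2PR/(P+R)=2TP/(2TP+FP+FN)=182/269=0.6766
0.8827 > 0.6766 → Model A

Model A


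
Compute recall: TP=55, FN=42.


Recall = TP/(TP+FN)
= 55/(55+42)
= 55/97 = 56.7%

56.7%


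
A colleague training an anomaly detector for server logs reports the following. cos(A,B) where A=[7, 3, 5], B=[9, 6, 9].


A·B = 7·9 + 3·6 + 5·9 = 126
‖A‖ = √83 = 9.1104, ‖B‖ = √198 = 14.0712
cos = 126/(√83·√198) = 126/√16434 = 0.9829

0.9829


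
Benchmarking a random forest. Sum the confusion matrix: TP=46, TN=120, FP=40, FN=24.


Total = TP + TN + FP + FN
= 46 + 120 + 40 + 24
= 230
(Predicted positive: 86, predicted negative: 144)

230


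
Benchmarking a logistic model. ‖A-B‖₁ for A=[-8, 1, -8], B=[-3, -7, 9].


d = |-8+ 3| + |1+ 7| + |-8-9|
  = 5 + 8 + 17
  = 30

30


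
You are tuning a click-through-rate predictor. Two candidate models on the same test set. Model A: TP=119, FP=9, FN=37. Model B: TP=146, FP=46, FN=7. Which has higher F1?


Model A: P=119/128=0.9297, R=119/156=0.7628, F1=2PR/(P+R)=2TP/(2TP+FP+FN)=238/284=0.838
Model B: P=146/192=0.7604, R=146/153=0.9542, F1=2PR/(P+R)=2TP/(2TP+FP+FN)=292/345=0.8464
0.838 < 0.8464 → Model B

Model B


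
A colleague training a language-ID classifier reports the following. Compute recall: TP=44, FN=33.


Recall = TP/(TP+FN)
= 44/(44+33)
= 44/77 = 57.14%

57.14%


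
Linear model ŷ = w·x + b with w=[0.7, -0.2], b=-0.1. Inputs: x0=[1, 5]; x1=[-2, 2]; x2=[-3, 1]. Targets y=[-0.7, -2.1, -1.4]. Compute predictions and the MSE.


ŷ0 = (0.7)·(1) + (-0.2)·(5) - 0.1 = -0.4
ŷ1 = (0.7)·(-2) + (-0.2)·(2) - 0.1 = -1.9
ŷ2 = (0.7)·(-3) + (-0.2)·(1) - 0.1 = -2.4
errors² = [0.09, 0.04, 1.0]
MSE = 1.1300/3 = 0.3767

0.3767


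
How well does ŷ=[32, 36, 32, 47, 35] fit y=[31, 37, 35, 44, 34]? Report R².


ȳ = 36.2
SS_res = Σ(y-ŷ)² = 21
SS_tot = Σ(y-ȳ)² = 94.8
R² = 1 - SS_res/SS_tot = 1 - 0.2215 = 0.7785

0.7785


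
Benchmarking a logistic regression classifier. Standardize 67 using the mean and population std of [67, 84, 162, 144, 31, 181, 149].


μ = 116.8571, σ = 51.9049
z = (67 - 116.8571)/51.9049 = -0.9605

-0.9605


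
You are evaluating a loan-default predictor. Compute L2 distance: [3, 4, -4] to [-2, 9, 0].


d = √((3+ 2)² + (4-9)² + (-4-0)²)
  = √(25 + 25 + 16)
  = √66 = 8.124

8.124


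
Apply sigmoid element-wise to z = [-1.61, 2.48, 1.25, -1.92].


σ(-1.61) = 1/(1+e^1.61) = 0.1666
σ(2.48) = 1/(1+e^-2.48) = 0.9227
σ(1.25) = 1/(1+e^-1.25) = 0.7773
σ(-1.92) = 1/(1+e^1.92) = 0.1279
result = [0.1666, 0.9227, 0.7773, 0.1279]

[0.1666, 0.9227, 0.7773, 0.1279]


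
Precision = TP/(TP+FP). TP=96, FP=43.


Precision = TP/(TP+FP)
= 96/(96+43)
= 96/139 = 69.06%

69.06%


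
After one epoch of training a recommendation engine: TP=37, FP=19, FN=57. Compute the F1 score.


Precision = 37/56 = 0.6607
Recall = 37/94 = 0.3936
F1 = 2·P·R/(P+R) = 2·TP/(2·TP+FP+FN) = 74/(74+19+57) = 74/150 = 0.4933

0.4933


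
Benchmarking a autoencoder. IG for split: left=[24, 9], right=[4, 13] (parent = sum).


Parent = [28, 22], H_parent = 0.9896
H_left = 0.8454 (n=33), H_right = 0.7871 (n=17)
H_children = (33/50)·0.8454 + (17/50)·0.7871 = 0.8256
IG = 0.9896 - 0.8256 = 0.164

0.164


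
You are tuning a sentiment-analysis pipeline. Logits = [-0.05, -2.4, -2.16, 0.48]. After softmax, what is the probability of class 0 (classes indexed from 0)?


Exponentials: e^-0.05=0.9512, e^-2.4=0.0907, e^-2.16=0.1153, e^0.48=1.6161
Sum = 2.7733
Softmax = [0.343, 0.0327, 0.0416, 0.5827]
p[0] = 0.9512/2.7733 = 0.343

0.343


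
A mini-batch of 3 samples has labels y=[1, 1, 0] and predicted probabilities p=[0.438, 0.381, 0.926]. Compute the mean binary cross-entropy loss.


L[0] = -ln(0.438) = 0.8255
L[1] = -ln(0.381) = 0.965
L[2] = -ln(1-0.926) = -ln(0.074) = 2.6037
mean = (0.8255 + 0.965 + 2.6037)/3 = 1.4647

1.4647


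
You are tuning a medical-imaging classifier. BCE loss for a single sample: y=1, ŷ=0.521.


BCE = -[y·ln(p) + (1-y)·ln(1-p)]
= -1·ln(0.521) - 0
= -ln(0.521) = 0.652

0.652


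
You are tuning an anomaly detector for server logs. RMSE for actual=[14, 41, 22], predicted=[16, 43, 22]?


MSE = 8/3 = 2.6667
RMSE = √(8/3) = 1.633

1.633


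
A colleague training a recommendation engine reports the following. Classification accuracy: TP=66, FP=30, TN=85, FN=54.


Accuracy = (TP+TN)/(TP+TN+FP+FN)
= (66+85)/(235)
= 151/235 = 64.26%

64.26%


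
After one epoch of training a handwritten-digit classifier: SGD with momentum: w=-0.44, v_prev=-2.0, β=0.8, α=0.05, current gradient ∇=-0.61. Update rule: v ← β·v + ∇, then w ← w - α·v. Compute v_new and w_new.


v_new = 0.8·-2.0 - 0.61 = -1.6 - 0.61 = -2.21
w_new = -0.44 - 0.05·-2.21 = -0.44 + 0.1105 = -0.3295

v_new=-2.21, w_new=-0.3295


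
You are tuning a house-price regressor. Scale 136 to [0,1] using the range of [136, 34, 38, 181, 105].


min=34, max=181
(136-34)/(181-34) = 102/147 = 0.6939

0.6939


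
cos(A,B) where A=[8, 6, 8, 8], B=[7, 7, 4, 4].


A·B = 8·7 + 6·7 + 8·4 + 8·4 = 162
‖A‖ = √228 = 15.0997, ‖B‖ = √130 = 11.4018
cos = 162/(√228·√130) = 162/√29640 = 0.941

0.941


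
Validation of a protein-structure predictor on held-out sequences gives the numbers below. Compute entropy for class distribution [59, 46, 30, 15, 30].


Probabilities: [59/180, 46/180, 30/180, 15/180, 30/180] ≈ [0.3278, 0.2556, 0.1667, 0.0833, 0.1667]
H = -((59/180)·log₂(59/180) + (46/180)·log₂(46/180) + (30/180)·log₂(30/180) + (15/180)·log₂(15/180) + (30/180)·log₂(30/180))
  = 2.1909 bits

2.1909 bits


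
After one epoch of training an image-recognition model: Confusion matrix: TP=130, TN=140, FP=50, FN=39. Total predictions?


Total = TP + TN + FP + FN
= 130 + 140 + 50 + 39
= 359
(Predicted positive: 180, predicted negative: 179)

359
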